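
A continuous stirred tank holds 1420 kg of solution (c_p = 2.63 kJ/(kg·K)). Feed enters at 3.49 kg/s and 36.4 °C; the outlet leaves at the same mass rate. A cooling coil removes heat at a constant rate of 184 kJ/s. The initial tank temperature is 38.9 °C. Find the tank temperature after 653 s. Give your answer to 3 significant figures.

20.9 °C

M c_p dT/dt = ṁ c_p (T_in − T) − Q̇.
Rearrange: dT/dt = (T_ss − T)/τ with τ = M/ṁ = 406.88 s and T_ss = T_in − Q̇/(ṁ c_p) = 16.354 °C.
Solution: T(t) = T_ss + (T₀ − T_ss) e^(−t/τ).
T(653) = 16.354 + (22.546)·e^(−653/406.88) = 16.354 + (22.546)·0.20091 = 20.883 °C.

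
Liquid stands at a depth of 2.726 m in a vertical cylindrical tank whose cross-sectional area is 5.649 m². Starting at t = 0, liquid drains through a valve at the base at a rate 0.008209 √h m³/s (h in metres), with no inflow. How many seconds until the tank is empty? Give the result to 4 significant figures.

2272 s

A dh/dt = −Q_out = −0.008209 √h.
∫ h^(−1/2) dh = −(0.008209/A) ∫ dt, giving 2√h = 2√h₀ − (0.008209/A) t.
Set h = 0: 2√h₀ = (0.008209/A) t_empty ⇒ t_empty = 2A√h₀/0.008209.
t_empty = 2·5.649·√2.726/0.008209 = 11.2980·1.65106/0.008209 = 2272.34 s.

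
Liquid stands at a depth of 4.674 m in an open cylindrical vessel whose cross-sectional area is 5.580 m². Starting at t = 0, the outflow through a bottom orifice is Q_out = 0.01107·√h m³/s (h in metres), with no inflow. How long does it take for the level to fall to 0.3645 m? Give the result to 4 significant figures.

1571 s

Accumulation of liquid (constant cross-section A): A dh/dt = −0.01107 √h.
This is separable: 2 d(√h)/dt = −0.01107/A, so √h = √h₀ − (0.01107/(2A)) t.
t = 2A(√h₀ − √h)/0.01107 = 2·5.580·(√4.674 − √0.3645)/0.01107
  = 11.1600 × (2.16194 − 0.603738) / 0.01107 = 1570.87 s.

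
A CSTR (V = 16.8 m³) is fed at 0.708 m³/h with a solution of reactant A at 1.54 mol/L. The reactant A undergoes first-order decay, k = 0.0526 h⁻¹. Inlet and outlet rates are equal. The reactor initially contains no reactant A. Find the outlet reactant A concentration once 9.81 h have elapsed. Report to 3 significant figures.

Species balance: V dC/dt = Q C_in − Q C − k V C.
dC/dt = (Q/V) C_in − (Q/V + k) C; effective rate a = Q/V + k = 0.042143 + 0.0526 = 0.094743 h⁻¹.
C_ss = Q C_in/(Q + kV) = 0.68501 mol/L; C(t) = C_ss + (C₀ − C_ss) e^(−a t).
C(9.81) = 0.68501 + (-0.68501)·e^(−0.094743·9.81) = 0.68501 + (-0.68501)·0.39478 = 0.41458 mol/L.

0.415 mol/L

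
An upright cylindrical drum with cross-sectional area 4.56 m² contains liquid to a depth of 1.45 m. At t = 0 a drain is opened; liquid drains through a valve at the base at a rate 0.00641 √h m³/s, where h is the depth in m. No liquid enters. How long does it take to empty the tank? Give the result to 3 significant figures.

1710 s

A dh/dt = −Q_out = −0.00641 √h.
Separate and integrate: 2(√h − √h₀) = −(0.00641/A) t.
Tank is empty when √h = 0: t_empty = 2A√h₀/0.00641.
t_empty = 2·4.56·√1.45/0.00641 = 9.1200·1.2042/0.00641 = 1713.3 s.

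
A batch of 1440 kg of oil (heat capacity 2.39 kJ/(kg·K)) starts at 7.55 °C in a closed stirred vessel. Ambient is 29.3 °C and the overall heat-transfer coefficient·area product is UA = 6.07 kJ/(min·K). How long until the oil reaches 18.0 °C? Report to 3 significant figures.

371 min

Energy balance: M c_p dT/dt = −UA(T − T_amb).
τ = M c_p/UA = 566.99 min; T_ss = T_amb = 29.300 °C.
T(t) = T_ss + (T₀ − T_ss)e^(−t/τ); set T = 18.0:
t = −τ ln[(T − T_ss)/(T₀ − T_ss)] = −566.99 · ln(0.51954) = 371.27 min.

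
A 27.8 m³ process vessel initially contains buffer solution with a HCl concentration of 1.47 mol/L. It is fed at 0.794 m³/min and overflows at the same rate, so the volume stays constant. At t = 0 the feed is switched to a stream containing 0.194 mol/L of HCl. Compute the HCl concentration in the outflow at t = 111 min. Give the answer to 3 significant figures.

0.248 mol/L

Transient balance on the dissolved component: V dC/dt = Q(C_in − C).
So dC/dt = (C_in − C)/τ with τ = V/Q = 27.8/0.794 = 35.013 min.
Solution: C(t) = C_in + (C₀ − C_in) e^(−t/τ).
C(111) = 0.194 + (1.47 − 0.194)·e^(−111/35.013) = 0.194 + (1.2760)·0.041992 = 0.24758 mol/L.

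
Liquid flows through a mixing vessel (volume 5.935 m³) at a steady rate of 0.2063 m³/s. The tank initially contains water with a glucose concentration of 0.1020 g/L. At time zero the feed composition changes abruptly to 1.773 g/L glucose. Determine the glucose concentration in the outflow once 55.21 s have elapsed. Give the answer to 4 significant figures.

1.528 g/L

Mass balance on the solute (V constant): V dC/dt = Q(C_in − C).
Rewrite as dC/dt + C/τ = C_in/τ, τ = V/Q = 28.7688 s.
Integrating: C(t) = C_in + (C₀ − C_in) e^(−t/τ).
C(55.21) = 1.773 + (0.1020 − 1.773)·e^(−55.21/28.7688) = 1.773 + (-1.67100)·0.146740 = 1.52780 g/L.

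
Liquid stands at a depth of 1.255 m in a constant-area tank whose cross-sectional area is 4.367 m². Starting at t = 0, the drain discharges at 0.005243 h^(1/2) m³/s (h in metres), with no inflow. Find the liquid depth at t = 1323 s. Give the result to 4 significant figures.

0.1063 m

Volume balance on the tank: A dh/dt = −0.005243 √h.
Separate and integrate: 2(√h − √h₀) = −(0.005243/A) t.
√h = √1.255 − 0.005243·1323/(2·4.367) = 1.12027 − 0.794194 = 0.326074.
h = 0.326074² = 0.106324 m.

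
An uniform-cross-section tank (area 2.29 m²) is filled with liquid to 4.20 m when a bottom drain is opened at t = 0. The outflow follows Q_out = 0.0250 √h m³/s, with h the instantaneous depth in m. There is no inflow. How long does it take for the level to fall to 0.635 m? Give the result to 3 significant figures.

With no inflow, A dh/dt = −0.0250 √h.
Separate and integrate: 2(√h − √h₀) = −(0.0250/A) t.
t = 2A(√h₀ − √h)/0.0250 = 2·2.29·(√4.20 − √0.635)/0.0250
  = 4.5800 × (2.0494 − 0.79687) / 0.0250 = 229.46 s.

229 s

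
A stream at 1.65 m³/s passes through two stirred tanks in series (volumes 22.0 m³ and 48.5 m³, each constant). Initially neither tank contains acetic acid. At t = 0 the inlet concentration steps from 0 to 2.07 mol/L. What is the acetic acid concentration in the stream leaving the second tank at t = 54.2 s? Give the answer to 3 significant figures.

1.50 mol/L

Time constants: τᵢ = Vᵢ/Q for each well-mixed tank.
τ₁ = 22.0/1.65 = 13.333 s; τ₂ = 48.5/1.65 = 29.394 s.
Tank 1: C₁ = C_in(1 − e^(−t/τ₁)). Tank 2 (τ₁ ≠ τ₂): C₂ = C_in[1 − (τ₁ e^(−t/τ₁) − τ₂ e^(−t/τ₂))/(τ₁ − τ₂)].
At t = 54.2: e^(−t/τ₁) = 0.017163, e^(−t/τ₂) = 0.15820.
C₂ = 2.07·[1 − (13.333·0.017163 − 29.394·0.15820)/(-16.061)] = 2.07·0.72472 = 1.5002 mol/L.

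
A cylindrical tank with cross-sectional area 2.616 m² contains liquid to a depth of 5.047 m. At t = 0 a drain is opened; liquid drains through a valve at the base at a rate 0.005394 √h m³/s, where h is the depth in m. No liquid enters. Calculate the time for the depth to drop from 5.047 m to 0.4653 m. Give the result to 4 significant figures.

1517 s

With no inflow, A dh/dt = −0.005394 √h.
This is separable: 2 d(√h)/dt = −0.005394/A, so √h = √h₀ − (0.005394/(2A)) t.
t = 2A(√h₀ − √h)/0.005394 = 2·2.616·(√5.047 − √0.4653)/0.005394
  = 5.23200 × (2.24655 − 0.682129) / 0.005394 = 1517.44 s.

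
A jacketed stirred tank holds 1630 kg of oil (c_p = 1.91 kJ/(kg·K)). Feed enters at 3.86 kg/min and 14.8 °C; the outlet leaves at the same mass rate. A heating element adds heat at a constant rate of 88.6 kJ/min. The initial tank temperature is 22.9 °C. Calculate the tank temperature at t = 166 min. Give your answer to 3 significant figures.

24.2 °C

Unsteady energy balance on the tank contents: M c_p dT/dt = ṁ c_p (T_in − T) + 88.6.
τ = M/ṁ = 422.28 min; T_ss = T_in + Q̇/(ṁ c_p) = 14.8 + 88.6/(3.86·1.91) = 26.817 °C.
This is linear first-order; T(t) = T_ss + (T₀ − T_ss) e^(−t/τ).
T(166) = 26.817 + (-3.9175)·e^(−166/422.28) = 26.817 + (-3.9175)·0.67496 = 24.173 °C.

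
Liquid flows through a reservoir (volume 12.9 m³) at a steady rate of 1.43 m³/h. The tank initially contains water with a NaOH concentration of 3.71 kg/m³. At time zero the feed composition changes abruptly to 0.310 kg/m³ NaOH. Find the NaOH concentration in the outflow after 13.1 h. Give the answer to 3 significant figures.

Accumulation = in − out for the solute gives V dC/dt = Q(C_in − C).
Time constant τ = V/Q = 12.9/1.43 = 9.0210 h.
C approaches C_in exponentially: C(t) = C_in + (C₀ − C_in) e^(−t/τ).
C(13.1) = 0.310 + (3.71 − 0.310)·e^(−13.1/9.0210) = 0.310 + (3.4000)·0.23406 = 1.1058 kg/m³.

1.11 kg/m³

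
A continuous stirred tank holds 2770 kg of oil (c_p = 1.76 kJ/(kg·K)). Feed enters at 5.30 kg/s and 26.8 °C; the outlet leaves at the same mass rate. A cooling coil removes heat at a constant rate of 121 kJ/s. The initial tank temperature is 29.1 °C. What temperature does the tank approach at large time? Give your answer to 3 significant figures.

13.8 °C

First-law balance (no shaft work): M c_p dT/dt = ṁ c_p (T_in − T) − 121.
At steady state dT/dt = 0 ⇒ T_ss = T_in − Q̇/(ṁ c_p) = 26.8 − 121/(5.30·1.76) = 13.828 °C.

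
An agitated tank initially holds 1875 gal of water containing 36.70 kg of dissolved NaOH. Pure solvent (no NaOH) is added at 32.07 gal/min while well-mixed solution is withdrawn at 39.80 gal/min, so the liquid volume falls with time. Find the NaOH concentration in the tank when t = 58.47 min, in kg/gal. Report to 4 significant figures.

0.006233 kg/gal

Total volume: dV/dt = Q_in − Q_out = -7.73000 gal/min, so V(t) = 1875 − 7.73000 t and V(58.47) = 1423.03 gal.
Solute balance: dm/dt = 0 − Q_out C = −Q_out m/V(t).
Separate: dm/m = −Q_out dt/V(t) ⇒ ln(m/m₀) = −(Q_out/(Q_in−Q_out)) ln(V/V₀).
m = m₀ (V₀/V)^(Q_out/(Q_in−Q_out)) = 36.70 × (1875/1423.03)^(-5.14877) = 8.86960 kg.
C = m/V = 8.86960/1423.03 = 0.00623291 kg/gal.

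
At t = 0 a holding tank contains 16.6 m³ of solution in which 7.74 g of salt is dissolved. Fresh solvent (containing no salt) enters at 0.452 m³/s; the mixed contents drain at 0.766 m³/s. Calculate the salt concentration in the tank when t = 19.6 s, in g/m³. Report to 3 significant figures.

Total volume: dV/dt = Q_in − Q_out = -0.31400 m³/s, so V(t) = 16.6 − 0.31400 t and V(19.6) = 10.446 m³.
Species balance (pure solvent in): dm/dt = −Q_out · m/V(t).
dm/m = −Q_out dt/(V₀ − 0.31400 t); integrating gives ln(m/m₀) = −(Q_out/(Q_in−Q_out)) ln(V/V₀).
m = m₀ (V₀/V)^(Q_out/(Q_in−Q_out)) = 7.74 × (16.6/10.446)^(-2.4395) = 2.5002 g.
C = m/V = 2.5002/10.446 = 0.23936 g/m³.

0.239 g/m³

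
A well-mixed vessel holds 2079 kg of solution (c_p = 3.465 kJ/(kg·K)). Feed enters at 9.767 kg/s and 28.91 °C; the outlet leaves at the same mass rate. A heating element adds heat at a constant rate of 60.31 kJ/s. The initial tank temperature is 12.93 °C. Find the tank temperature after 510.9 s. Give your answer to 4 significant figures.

First-law balance (no shaft work): M c_p dT/dt = ṁ c_p (T_in − T) + 60.31.
Rearrange: dT/dt = (T_ss − T)/τ with τ = M/ṁ = 212.860 s and T_ss = T_in + Q̇/(ṁ c_p) = 30.6921 °C.
Solution: T(t) = T_ss + (T₀ − T_ss) e^(−t/τ).
T(510.9) = 30.6921 + (-17.7621)·e^(−510.9/212.860) = 30.6921 + (-17.7621)·0.0907022 = 29.0810 °C.

29.08 °C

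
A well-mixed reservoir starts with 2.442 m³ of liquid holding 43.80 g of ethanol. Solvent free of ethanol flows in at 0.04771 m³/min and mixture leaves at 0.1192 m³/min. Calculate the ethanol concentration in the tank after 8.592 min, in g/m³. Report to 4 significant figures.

14.78 g/m³

Let m(t) be the amount of ethanol. Volume: V(t) = V₀ + (Q_in − Q_out) t = 2.442 − 0.0714900 t; V(8.592) = 1.82776 m³.
Solute balance: dm/dt = 0 − Q_out C = −Q_out m/V(t).
dm/m = −Q_out dt/(V₀ − 0.0714900 t); integrating gives ln(m/m₀) = −(Q_out/(Q_in−Q_out)) ln(V/V₀).
m = m₀ (V₀/V)^(Q_out/(Q_in−Q_out)) = 43.80 × (2.442/1.82776)^(-1.66737) = 27.0193 g.
C = m/V = 27.0193/1.82776 = 14.7828 g/m³.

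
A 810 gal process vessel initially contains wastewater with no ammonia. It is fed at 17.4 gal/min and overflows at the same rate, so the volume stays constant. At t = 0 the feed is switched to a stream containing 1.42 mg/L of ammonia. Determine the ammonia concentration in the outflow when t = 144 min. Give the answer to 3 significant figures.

1.36 mg/L

Mass balance on the solute (V constant): V dC/dt = Q(C_in − C).
So dC/dt = (C_in − C)/τ with τ = V/Q = 810/17.4 = 46.552 min.
Solution: C(t) = C_in + (C₀ − C_in) e^(−t/τ).
C(144) = 1.42 + (0 − 1.42)·e^(−144/46.552) = 1.42 + (-1.4200)·0.045351 = 1.3556 mg/L.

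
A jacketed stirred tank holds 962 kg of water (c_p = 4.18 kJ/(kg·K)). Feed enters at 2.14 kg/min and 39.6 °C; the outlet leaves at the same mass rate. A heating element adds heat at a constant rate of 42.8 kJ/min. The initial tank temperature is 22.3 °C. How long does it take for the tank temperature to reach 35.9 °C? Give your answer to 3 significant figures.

430 min

M c_p dT/dt = ṁ c_p (T_in − T) + Q̇.
τ = M/ṁ = 449.53 min; T_ss = T_in + Q̇/(ṁ c_p) = 44.385 °C.
T(t) = T_ss + (T₀ − T_ss) e^(−t/τ). Set T = 35.9:
e^(−t/τ) = (35.9 − 44.385)/(22.3 − 44.385) = 0.38419
t = −449.53 · ln(0.38419) = 430.03 min.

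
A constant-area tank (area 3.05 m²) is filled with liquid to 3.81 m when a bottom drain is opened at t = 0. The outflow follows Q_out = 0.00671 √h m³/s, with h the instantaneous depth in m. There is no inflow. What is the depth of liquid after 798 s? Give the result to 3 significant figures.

1.15 m

A dh/dt = −Q_out = −0.00671 √h.
Separate and integrate: 2(√h − √h₀) = −(0.00671/A) t.
√h = √3.81 − 0.00671·798/(2·3.05) = 1.9519 − 0.87780 = 1.0741.
h = 1.0741² = 1.1537 m.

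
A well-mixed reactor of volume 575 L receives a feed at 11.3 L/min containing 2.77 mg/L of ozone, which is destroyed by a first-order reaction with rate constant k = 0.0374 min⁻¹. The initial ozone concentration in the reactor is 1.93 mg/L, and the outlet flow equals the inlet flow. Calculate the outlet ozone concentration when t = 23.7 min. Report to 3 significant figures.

Species balance: V dC/dt = Q C_in − Q C − k V C.
This is linear with rate a = Q/V + k = 0.057052 min⁻¹.
C_ss = Q C_in/(Q + kV) = 0.95415 mg/L; C(t) = C_ss + (C₀ − C_ss) e^(−a t).
C(23.7) = 0.95415 + (0.97585)·e^(−0.057052·23.7) = 0.95415 + (0.97585)·0.25869 = 1.2066 mg/L.

1.21 mg/L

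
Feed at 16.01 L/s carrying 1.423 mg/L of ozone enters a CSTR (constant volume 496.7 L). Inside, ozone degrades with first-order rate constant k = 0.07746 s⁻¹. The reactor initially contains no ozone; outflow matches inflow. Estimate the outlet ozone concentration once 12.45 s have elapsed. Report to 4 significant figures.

0.3114 mg/L

V dC/dt = Q(C_in − C) − k V C.
This is linear with rate a = Q/V + k = 0.109693 s⁻¹.
C_ss = Q C_in/(Q + kV) = 0.418142 mg/L; C(t) = C_ss + (C₀ − C_ss) e^(−a t).
C(12.45) = 0.418142 + (-0.418142)·e^(−0.109693·12.45) = 0.418142 + (-0.418142)·0.255208 = 0.311429 mg/L.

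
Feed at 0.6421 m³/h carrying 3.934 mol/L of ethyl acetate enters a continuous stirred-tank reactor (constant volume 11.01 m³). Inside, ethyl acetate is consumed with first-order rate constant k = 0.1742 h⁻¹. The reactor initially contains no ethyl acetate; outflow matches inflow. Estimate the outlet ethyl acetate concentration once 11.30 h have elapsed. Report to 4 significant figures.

0.9154 mol/L

V dC/dt = Q(C_in − C) − k V C.
This is linear with rate a = Q/V + k = 0.232520 h⁻¹.
C_ss = Q C_in/(Q + kV) = 0.986711 mol/L; C(t) = C_ss + (C₀ − C_ss) e^(−a t).
C(11.30) = 0.986711 + (-0.986711)·e^(−0.232520·11.30) = 0.986711 + (-0.986711)·0.0722609 = 0.915410 mol/L.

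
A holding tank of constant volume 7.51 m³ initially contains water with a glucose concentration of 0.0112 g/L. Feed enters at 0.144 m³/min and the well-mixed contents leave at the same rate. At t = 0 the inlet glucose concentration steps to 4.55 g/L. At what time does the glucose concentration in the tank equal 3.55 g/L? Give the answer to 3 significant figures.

78.9 min

Species balance: V dC/dt = Q(C_in − C) ⇒ τ = V/Q = 52.153 min.
C(t) = C_in + (C₀ − C_in) e^(−t/τ). Set C = 3.55 and solve for t:
e^(−t/τ) = (C − C_in)/(C₀ − C_in) = (3.55 − 4.55)/(0.0112 − 4.55) = 0.22032
t = −τ ln(…) = 52.153 × 1.5127 = 78.890 min.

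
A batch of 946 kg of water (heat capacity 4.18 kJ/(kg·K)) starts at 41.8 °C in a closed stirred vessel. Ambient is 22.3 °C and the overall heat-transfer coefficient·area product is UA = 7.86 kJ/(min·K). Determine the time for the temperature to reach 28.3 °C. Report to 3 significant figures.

M c_p dT/dt = −UA(T − T_amb).
τ = M c_p/UA = 503.09 min; T_ss = T_amb = 22.300 °C.
T(t) = T_ss + (T₀ − T_ss)e^(−t/τ); set T = 28.3:
t = −τ ln[(T − T_ss)/(T₀ − T_ss)] = −503.09 · ln(0.30769) = 592.97 min.

593 min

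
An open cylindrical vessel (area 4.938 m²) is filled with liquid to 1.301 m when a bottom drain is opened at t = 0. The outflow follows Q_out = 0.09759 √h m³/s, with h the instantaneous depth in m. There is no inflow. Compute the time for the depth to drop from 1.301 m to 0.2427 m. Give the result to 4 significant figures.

65.57 s

With no inflow, A dh/dt = −0.09759 √h.
∫ h^(−1/2) dh = −(0.09759/A) ∫ dt, giving 2√h = 2√h₀ − (0.09759/A) t.
t = 2A(√h₀ − √h)/0.09759 = 2·4.938·(√1.301 − √0.2427)/0.09759
  = 9.87600 × (1.14061 − 0.492646) / 0.09759 = 65.5736 s.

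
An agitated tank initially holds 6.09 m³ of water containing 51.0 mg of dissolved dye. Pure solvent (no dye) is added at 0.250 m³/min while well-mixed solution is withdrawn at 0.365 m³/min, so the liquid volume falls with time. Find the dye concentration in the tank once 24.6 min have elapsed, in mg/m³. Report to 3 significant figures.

2.15 mg/m³

Total volume: dV/dt = Q_in − Q_out = -0.11500 m³/min, so V(t) = 6.09 − 0.11500 t and V(24.6) = 3.2610 m³.
Species balance (pure solvent in): dm/dt = −Q_out · m/V(t).
Separate: dm/m = −Q_out dt/V(t) ⇒ ln(m/m₀) = −(Q_out/(Q_in−Q_out)) ln(V/V₀).
m = m₀ (V₀/V)^(Q_out/(Q_in−Q_out)) = 51.0 × (6.09/3.2610)^(-3.1739) = 7.0242 mg.
C = m/V = 7.0242/3.2610 = 2.1540 mg/m³.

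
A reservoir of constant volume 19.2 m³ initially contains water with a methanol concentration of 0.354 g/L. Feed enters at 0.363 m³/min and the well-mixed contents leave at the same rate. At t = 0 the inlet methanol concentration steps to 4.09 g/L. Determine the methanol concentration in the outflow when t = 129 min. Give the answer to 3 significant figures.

3.76 g/L

Accumulation = in − out for the solute gives V dC/dt = Q(C_in − C).
So dC/dt = (C_in − C)/τ with τ = V/Q = 19.2/0.363 = 52.893 min.
This is linear first-order; C(t) = C_in + (C₀ − C_in) e^(−t/τ).
C(129) = 4.09 + (0.354 − 4.09)·e^(−129/52.893) = 4.09 + (-3.7360)·0.087256 = 3.7640 g/L.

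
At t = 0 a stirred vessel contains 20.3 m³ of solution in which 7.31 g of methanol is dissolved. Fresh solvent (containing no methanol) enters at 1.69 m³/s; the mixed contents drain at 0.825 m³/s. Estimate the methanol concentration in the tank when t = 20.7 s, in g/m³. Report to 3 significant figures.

Total volume: dV/dt = Q_in − Q_out = 0.86500 m³/s, so V(t) = 20.3 + 0.86500 t and V(20.7) = 38.206 m³.
Solute balance: dm/dt = 0 − Q_out C = −Q_out m/V(t).
dm/m = −Q_out dt/(V₀ + 0.86500 t); integrating gives ln(m/m₀) = −(Q_out/(Q_in−Q_out)) ln(V/V₀).
m = m₀ (V₀/V)^(Q_out/(Q_in−Q_out)) = 7.31 × (20.3/38.206)^(0.95376) = 3.9993 g.
C = m/V = 3.9993/38.206 = 0.10468 g/m³.

0.105 g/m³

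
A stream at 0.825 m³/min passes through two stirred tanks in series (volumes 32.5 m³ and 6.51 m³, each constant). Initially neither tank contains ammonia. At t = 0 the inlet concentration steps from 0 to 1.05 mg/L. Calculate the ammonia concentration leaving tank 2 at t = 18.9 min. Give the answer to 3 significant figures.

Each tank obeys Vᵢ dCᵢ/dt = Q(Cᵢ₋₁ − Cᵢ), so τᵢ = Vᵢ/Q.
τ₁ = 32.5/0.825 = 39.394 min; τ₂ = 6.51/0.825 = 7.8909 min.
Tank 1: C₁ = C_in(1 − e^(−t/τ₁)). Tank 2 (τ₁ ≠ τ₂): C₂ = C_in[1 − (τ₁ e^(−t/τ₁) − τ₂ e^(−t/τ₂))/(τ₁ − τ₂)].
At t = 18.9: e^(−t/τ₁) = 0.61893, e^(−t/τ₂) = 0.091158.
C₂ = 1.05·[1 − (39.394·0.61893 − 7.8909·0.091158)/(31.503)] = 1.05·0.24888 = 0.26132 mg/L.

0.261 mg/L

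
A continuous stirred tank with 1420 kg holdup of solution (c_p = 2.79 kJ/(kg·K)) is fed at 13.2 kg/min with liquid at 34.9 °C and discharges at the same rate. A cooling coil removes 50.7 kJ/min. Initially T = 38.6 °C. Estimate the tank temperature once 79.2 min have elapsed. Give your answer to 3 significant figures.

Heat balance on the well-mixed liquid: M c_p dT/dt = ṁ c_p (T_in − T) − 50.7.
τ = M/ṁ = 107.58 min; T_ss = T_in − Q̇/(ṁ c_p) = 34.9 − 50.7/(13.2·2.79) = 33.523 °C.
Solution: T(t) = T_ss + (T₀ − T_ss) e^(−t/τ).
T(79.2) = 33.523 + (5.0767)·e^(−79.2/107.58) = 33.523 + (5.0767)·0.47892 = 35.955 °C.

36.0 °C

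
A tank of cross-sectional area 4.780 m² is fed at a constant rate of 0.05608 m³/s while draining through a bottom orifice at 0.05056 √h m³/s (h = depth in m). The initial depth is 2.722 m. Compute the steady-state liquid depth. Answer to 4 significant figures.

1.230 m

Level balance: A dh/dt = 0.05608 − 0.05056 √h. Setting dh/dt = 0:
Q_in = 0.05056 √h_ss ⇒ √h_ss = 0.05608/0.05056 = 1.10918.
h_ss = 1.10918² = 1.23027 m. (Since h₀ = 2.722 m > h_ss, the level will fall toward this value.)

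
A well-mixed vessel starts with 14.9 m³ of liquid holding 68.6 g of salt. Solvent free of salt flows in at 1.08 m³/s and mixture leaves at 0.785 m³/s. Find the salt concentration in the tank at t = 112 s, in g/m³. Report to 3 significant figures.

Total volume: dV/dt = Q_in − Q_out = 0.29500 m³/s, so V(t) = 14.9 + 0.29500 t and V(112) = 47.940 m³.
No salt enters, so dm/dt = −Q_out · (m/V).
Separate: dm/m = −Q_out dt/V(t) ⇒ ln(m/m₀) = −(Q_out/(Q_in−Q_out)) ln(V/V₀).
m = m₀ (V₀/V)^(Q_out/(Q_in−Q_out)) = 68.6 × (14.9/47.940)^(2.6610) = 3.0607 g.
C = m/V = 3.0607/47.940 = 0.063845 g/m³.

0.0638 g/m³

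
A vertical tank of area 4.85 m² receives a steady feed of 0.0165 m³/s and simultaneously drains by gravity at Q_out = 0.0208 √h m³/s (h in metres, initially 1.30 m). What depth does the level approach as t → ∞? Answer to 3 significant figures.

Unsteady balance on liquid volume: A dh/dt = Q_in − 0.0208 √h. At steady state dh/dt = 0:
Q_in = 0.0208 √h_ss ⇒ √h_ss = 0.0165/0.0208 = 0.79327.
h_ss = 0.79327² = 0.62928 m. (Since h₀ = 1.30 m > h_ss, the level will fall toward this value.)

0.629 m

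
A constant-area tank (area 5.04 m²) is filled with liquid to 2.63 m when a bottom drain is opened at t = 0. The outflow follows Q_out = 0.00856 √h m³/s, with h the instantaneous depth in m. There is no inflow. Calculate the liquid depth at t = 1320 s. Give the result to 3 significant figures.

A dh/dt = −Q_out = −0.00856 √h.
This is separable: 2 d(√h)/dt = −0.00856/A, so √h = √h₀ − (0.00856/(2A)) t.
√h = √2.63 − 0.00856·1320/(2·5.04) = 1.6217 − 1.1210 = 0.50078.
h = 0.50078² = 0.25078 m.

0.251 m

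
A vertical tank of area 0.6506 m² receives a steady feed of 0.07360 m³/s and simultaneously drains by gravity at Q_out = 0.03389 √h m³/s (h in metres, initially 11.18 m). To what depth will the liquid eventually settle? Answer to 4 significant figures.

4.716 m

Level balance: A dh/dt = 0.07360 − 0.03389 √h. Setting dh/dt = 0:
Q_in = 0.03389 √h_ss ⇒ √h_ss = 0.07360/0.03389 = 2.17173.
h_ss = 2.17173² = 4.71642 m. (Since h₀ = 11.18 m > h_ss, the level will fall toward this value.)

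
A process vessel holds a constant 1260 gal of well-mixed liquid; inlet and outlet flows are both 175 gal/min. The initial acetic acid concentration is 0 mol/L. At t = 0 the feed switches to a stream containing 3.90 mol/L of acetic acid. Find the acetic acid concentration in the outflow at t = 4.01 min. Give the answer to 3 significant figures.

1.67 mol/L

Accumulation = in − out for the solute gives V dC/dt = Q(C_in − C).
Time constant τ = V/Q = 1260/175 = 7.2000 min.
Integrating: C(t) = C_in + (C₀ − C_in) e^(−t/τ).
C(4.01) = 3.90 + (0 − 3.90)·e^(−4.01/7.2000) = 3.90 + (-3.9000)·0.57296 = 1.6655 mol/L.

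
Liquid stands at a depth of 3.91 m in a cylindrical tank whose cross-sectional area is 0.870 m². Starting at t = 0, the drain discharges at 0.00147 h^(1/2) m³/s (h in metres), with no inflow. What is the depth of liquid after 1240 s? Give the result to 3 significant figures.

0.865 m

A dh/dt = −Q_out = −0.00147 √h.
This is separable: 2 d(√h)/dt = −0.00147/A, so √h = √h₀ − (0.00147/(2A)) t.
√h = √3.91 − 0.00147·1240/(2·0.870) = 1.9774 − 1.0476 = 0.92979.
h = 0.92979² = 0.86450 m.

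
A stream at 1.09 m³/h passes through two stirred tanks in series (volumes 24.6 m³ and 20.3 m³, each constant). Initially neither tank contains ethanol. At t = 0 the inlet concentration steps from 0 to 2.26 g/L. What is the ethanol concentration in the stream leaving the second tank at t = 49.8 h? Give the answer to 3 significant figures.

1.57 g/L

Species balance on tank i: dCᵢ/dt = (Cᵢ₋₁ − Cᵢ)/τᵢ with τᵢ = Vᵢ/Q.
τ₁ = 24.6/1.09 = 22.569 h; τ₂ = 20.3/1.09 = 18.624 h.
Solving the cascade with C₁(0)=C₂(0)=0 gives C₂(t) = C_in[1 − (τ₁ e^(−t/τ₁) − τ₂ e^(−t/τ₂))/(τ₁ − τ₂)].
At t = 49.8: e^(−t/τ₁) = 0.11008, e^(−t/τ₂) = 0.068976.
C₂ = 2.26·[1 − (22.569·0.11008 − 18.624·0.068976)/(3.9450)] = 2.26·0.69590 = 1.5727 g/L.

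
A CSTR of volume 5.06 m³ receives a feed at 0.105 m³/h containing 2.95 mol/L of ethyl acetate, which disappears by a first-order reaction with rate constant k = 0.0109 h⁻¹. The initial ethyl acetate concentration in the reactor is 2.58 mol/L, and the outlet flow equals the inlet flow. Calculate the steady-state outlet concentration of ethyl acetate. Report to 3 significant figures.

1.93 mol/L

Accumulation = in − out − consumed: V dC/dt = Q C_in − Q C − k V C.
At steady state: 0 = Q C_in − (Q + kV) C_ss, so C_ss = Q C_in/(Q + kV).
C_ss = 0.105·2.95/(0.105 + 0.0109·5.06) = 0.30975/0.16015 = 1.9341 mol/L.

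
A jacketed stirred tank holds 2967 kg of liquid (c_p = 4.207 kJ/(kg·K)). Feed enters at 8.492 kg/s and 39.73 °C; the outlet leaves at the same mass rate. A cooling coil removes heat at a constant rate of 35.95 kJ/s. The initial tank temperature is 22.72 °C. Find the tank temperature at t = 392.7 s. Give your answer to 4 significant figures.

Energy balance: M c_p dT/dt = ṁ c_p (T_in − T) − 35.95.
τ = M/ṁ = 349.388 s; T_ss = T_in − Q̇/(ṁ c_p) = 39.73 − 35.95/(8.492·4.207) = 38.7237 °C.
This is linear first-order; T(t) = T_ss + (T₀ − T_ss) e^(−t/τ).
T(392.7) = 38.7237 + (-16.0037)·e^(−392.7/349.388) = 38.7237 + (-16.0037)·0.324988 = 33.5227 °C.

33.52 °C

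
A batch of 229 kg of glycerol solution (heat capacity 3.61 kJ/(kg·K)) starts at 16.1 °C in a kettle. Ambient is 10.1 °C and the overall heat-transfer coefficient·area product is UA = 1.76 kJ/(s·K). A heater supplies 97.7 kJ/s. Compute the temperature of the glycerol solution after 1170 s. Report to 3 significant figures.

Lumped-capacitance energy balance: M c_p dT/dt = UA(T_amb − T) + Q̇.
dT/dt = (T_ss − T)/τ with T_ss = T_amb + Q̇/UA = 10.1 + 97.7/1.76 = 65.611 °C, τ = M c_p/UA = 229·3.61/1.76 = 469.71 s.
This is linear first-order; T(t) = T_ss + (T₀ − T_ss) e^(−t/τ).
T(1170) = 65.611 + (-49.511)·0.082836 = 61.510 °C.

61.5 °C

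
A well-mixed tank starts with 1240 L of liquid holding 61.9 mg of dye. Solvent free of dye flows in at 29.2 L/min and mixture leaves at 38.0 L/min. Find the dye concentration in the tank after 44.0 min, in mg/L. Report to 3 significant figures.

Let m(t) be the amount of dye. Volume: V(t) = V₀ + (Q_in − Q_out) t = 1240 − 8.8000 t; V(44.0) = 852.80 L.
Solute balance: dm/dt = 0 − Q_out C = −Q_out m/V(t).
dm/m = −Q_out dt/(V₀ − 8.8000 t); integrating gives ln(m/m₀) = −(Q_out/(Q_in−Q_out)) ln(V/V₀).
m = m₀ (V₀/V)^(Q_out/(Q_in−Q_out)) = 61.9 × (1240/852.80)^(-4.3182) = 12.293 mg.
C = m/V = 12.293/852.80 = 0.014415 mg/L.

0.0144 mg/L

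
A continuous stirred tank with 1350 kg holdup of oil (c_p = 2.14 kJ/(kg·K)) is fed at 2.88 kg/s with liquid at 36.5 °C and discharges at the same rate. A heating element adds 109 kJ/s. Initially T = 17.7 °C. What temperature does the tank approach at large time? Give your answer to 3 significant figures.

Heat balance on the well-mixed liquid: M c_p dT/dt = ṁ c_p (T_in − T) + 109.
At steady state dT/dt = 0 ⇒ T_ss = T_in + Q̇/(ṁ c_p) = 36.5 + 109/(2.88·2.14) = 54.186 °C.

54.2 °C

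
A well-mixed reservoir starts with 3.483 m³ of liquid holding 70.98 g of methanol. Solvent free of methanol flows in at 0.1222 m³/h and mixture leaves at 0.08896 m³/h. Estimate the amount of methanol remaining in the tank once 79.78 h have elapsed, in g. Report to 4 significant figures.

15.60 g

Let m(t) be the amount of methanol. Volume: V(t) = V₀ + (Q_in − Q_out) t = 3.483 + 0.0332400 t; V(79.78) = 6.13489 m³.
No methanol enters, so dm/dt = −Q_out · (m/V).
dm/m = −Q_out dt/(V₀ + 0.0332400 t); integrating gives ln(m/m₀) = −(Q_out/(Q_in−Q_out)) ln(V/V₀).
m = m₀ (V₀/V)^(Q_out/(Q_in−Q_out)) = 70.98 × (3.483/6.13489)^(2.67629) = 15.6013 g.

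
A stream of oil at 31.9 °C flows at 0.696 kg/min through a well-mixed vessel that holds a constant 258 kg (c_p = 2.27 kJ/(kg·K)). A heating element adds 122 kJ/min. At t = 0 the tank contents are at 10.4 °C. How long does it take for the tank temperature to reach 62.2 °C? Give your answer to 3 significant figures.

276 min

M c_p dT/dt = ṁ c_p (T_in − T) + Q̇.
τ = M/ṁ = 370.69 min; T_ss = T_in + Q̇/(ṁ c_p) = 109.12 °C.
T(t) = T_ss + (T₀ − T_ss) e^(−t/τ). Set T = 62.2:
e^(−t/τ) = (62.2 − 109.12)/(10.4 − 109.12) = 0.47528
t = −370.69 · ln(0.47528) = 275.74 min.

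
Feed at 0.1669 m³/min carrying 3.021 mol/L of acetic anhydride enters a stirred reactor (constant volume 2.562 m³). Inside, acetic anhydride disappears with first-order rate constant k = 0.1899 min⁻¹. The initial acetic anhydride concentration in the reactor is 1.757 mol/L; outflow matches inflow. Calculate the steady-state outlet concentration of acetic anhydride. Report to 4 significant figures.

0.7716 mol/L

V dC/dt = Q(C_in − C) − k V C.
At steady state: 0 = Q C_in − (Q + kV) C_ss, so C_ss = Q C_in/(Q + kV).
C_ss = 0.1669·3.021/(0.1669 + 0.1899·2.562) = 0.504205/0.653424 = 0.771635 mol/L.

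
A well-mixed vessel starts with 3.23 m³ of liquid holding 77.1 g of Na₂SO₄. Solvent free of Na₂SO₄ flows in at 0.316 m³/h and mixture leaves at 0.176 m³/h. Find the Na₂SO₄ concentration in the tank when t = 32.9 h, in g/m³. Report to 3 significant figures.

Total volume: dV/dt = Q_in − Q_out = 0.14000 m³/h, so V(t) = 3.23 + 0.14000 t and V(32.9) = 7.8360 m³.
Solute balance: dm/dt = 0 − Q_out C = −Q_out m/V(t).
dm/m = −Q_out dt/(V₀ + 0.14000 t); integrating gives ln(m/m₀) = −(Q_out/(Q_in−Q_out)) ln(V/V₀).
m = m₀ (V₀/V)^(Q_out/(Q_in−Q_out)) = 77.1 × (3.23/7.8360)^(1.2571) = 25.304 g.
C = m/V = 25.304/7.8360 = 3.2292 g/m³.

3.23 g/m³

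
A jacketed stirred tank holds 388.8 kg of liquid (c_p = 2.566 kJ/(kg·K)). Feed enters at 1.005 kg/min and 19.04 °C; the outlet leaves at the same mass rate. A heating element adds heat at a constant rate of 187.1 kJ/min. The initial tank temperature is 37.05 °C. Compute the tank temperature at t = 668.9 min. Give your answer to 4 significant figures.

Energy balance: M c_p dT/dt = ṁ c_p (T_in − T) + 187.1.
τ = M/ṁ = 386.866 min; T_ss = T_in + Q̇/(ṁ c_p) = 19.04 + 187.1/(1.005·2.566) = 91.5923 °C.
T approaches T_ss exponentially: T(t) = T_ss + (T₀ − T_ss) e^(−t/τ).
T(668.9) = 91.5923 + (-54.5423)·e^(−668.9/386.866) = 91.5923 + (-54.5423)·0.177458 = 81.9133 °C.

81.91 °C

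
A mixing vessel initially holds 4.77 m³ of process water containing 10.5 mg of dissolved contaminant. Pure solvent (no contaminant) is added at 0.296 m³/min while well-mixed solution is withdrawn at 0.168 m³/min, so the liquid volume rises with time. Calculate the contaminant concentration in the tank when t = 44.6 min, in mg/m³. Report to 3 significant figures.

Let m(t) be the amount of contaminant. Volume: V(t) = V₀ + (Q_in − Q_out) t = 4.77 + 0.12800 t; V(44.6) = 10.479 m³.
Solute balance: dm/dt = 0 − Q_out C = −Q_out m/V(t).
Separate: dm/m = −Q_out dt/V(t) ⇒ ln(m/m₀) = −(Q_out/(Q_in−Q_out)) ln(V/V₀).
m = m₀ (V₀/V)^(Q_out/(Q_in−Q_out)) = 10.5 × (4.77/10.479)^(1.3125) = 3.7375 mg.
C = m/V = 3.7375/10.479 = 0.35668 mg/m³.

0.357 mg/m³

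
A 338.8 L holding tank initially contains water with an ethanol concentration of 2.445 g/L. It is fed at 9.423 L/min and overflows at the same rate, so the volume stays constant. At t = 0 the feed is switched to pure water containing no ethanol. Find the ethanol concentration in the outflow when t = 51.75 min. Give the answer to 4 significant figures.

Species balance on the tank: V dC/dt = Q(C_in − C).
So dC/dt = (C_in − C)/τ with τ = V/Q = 338.8/9.423 = 35.9546 min.
Integrating: C(t) = C_in + (C₀ − C_in) e^(−t/τ).
C(51.75) = 0 + (2.445 − 0)·e^(−51.75/35.9546) = 0 + (2.44500)·0.237090 = 0.579685 g/L.

0.5797 g/L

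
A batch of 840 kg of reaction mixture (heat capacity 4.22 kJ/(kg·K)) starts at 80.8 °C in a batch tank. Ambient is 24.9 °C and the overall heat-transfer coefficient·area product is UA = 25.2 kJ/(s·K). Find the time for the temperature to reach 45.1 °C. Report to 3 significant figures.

143 s

Heat balance on the well-mixed liquid: M c_p dT/dt = −UA(T − T_amb).
τ = M c_p/UA = 140.67 s; T_ss = T_amb = 24.900 °C.
T(t) = T_ss + (T₀ − T_ss)e^(−t/τ); set T = 45.1:
t = −τ ln[(T − T_ss)/(T₀ − T_ss)] = −140.67 · ln(0.36136) = 143.18 s.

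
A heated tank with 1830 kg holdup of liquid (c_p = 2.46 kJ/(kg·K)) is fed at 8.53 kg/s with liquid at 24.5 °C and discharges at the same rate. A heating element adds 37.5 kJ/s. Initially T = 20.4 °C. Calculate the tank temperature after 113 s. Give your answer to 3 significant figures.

M c_p dT/dt = ṁ c_p (T_in − T) + Q̇.
Rearrange: dT/dt = (T_ss − T)/τ with τ = M/ṁ = 214.54 s and T_ss = T_in + Q̇/(ṁ c_p) = 26.287 °C.
Integrating: T(t) = T_ss + (T₀ − T_ss) e^(−t/τ).
T(113) = 26.287 + (-5.8871)·e^(−113/214.54) = 26.287 + (-5.8871)·0.59054 = 22.811 °C.

22.8 °C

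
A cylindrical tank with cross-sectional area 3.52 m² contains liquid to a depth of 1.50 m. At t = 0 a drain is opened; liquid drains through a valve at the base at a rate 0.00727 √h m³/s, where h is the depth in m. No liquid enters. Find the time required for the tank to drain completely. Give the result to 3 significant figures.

1190 s

A dh/dt = −Q_out = −0.00727 √h.
Separate and integrate: 2(√h − √h₀) = −(0.00727/A) t.
Set h = 0: 2√h₀ = (0.00727/A) t_empty ⇒ t_empty = 2A√h₀/0.00727.
t_empty = 2·3.52·√1.50/0.00727 = 7.0400·1.2247/0.00727 = 1186.0 s.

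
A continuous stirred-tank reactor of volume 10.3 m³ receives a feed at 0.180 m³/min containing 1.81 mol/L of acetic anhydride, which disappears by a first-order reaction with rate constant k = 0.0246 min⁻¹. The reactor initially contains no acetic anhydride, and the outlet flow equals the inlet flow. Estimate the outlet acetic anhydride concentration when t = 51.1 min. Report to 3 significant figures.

0.664 mol/L

V dC/dt = Q(C_in − C) − k V C.
This is linear with rate a = Q/V + k = 0.042076 min⁻¹.
C_ss = Q C_in/(Q + kV) = 0.75177 mol/L; C(t) = C_ss + (C₀ − C_ss) e^(−a t).
C(51.1) = 0.75177 + (-0.75177)·e^(−0.042076·51.1) = 0.75177 + (-0.75177)·0.11648 = 0.66420 mol/L.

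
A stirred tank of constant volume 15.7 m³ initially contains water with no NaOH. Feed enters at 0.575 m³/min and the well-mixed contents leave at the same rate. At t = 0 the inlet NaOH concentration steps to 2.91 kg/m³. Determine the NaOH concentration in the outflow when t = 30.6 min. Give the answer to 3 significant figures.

1.96 kg/m³

Accumulation = in − out for the solute gives V dC/dt = Q(C_in − C).
Rewrite as dC/dt + C/τ = C_in/τ, τ = V/Q = 27.304 min.
This is linear first-order; C(t) = C_in + (C₀ − C_in) e^(−t/τ).
C(30.6) = 2.91 + (0 − 2.91)·e^(−30.6/27.304) = 2.91 + (-2.9100)·0.32605 = 1.9612 kg/m³.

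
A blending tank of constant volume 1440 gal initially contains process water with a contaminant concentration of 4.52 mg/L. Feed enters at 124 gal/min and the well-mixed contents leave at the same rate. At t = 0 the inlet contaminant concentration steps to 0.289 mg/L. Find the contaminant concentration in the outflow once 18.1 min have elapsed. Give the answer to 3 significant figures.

Mass balance on the solute (V constant): V dC/dt = Q(C_in − C).
Rewrite as dC/dt + C/τ = C_in/τ, τ = V/Q = 11.613 min.
Integrating: C(t) = C_in + (C₀ − C_in) e^(−t/τ).
C(18.1) = 0.289 + (4.52 − 0.289)·e^(−18.1/11.613) = 0.289 + (4.2310)·0.21043 = 1.1793 mg/L.

1.18 mg/L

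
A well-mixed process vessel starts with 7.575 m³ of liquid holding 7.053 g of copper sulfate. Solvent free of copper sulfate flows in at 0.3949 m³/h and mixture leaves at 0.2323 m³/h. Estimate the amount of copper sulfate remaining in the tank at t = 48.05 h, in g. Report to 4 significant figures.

2.562 g

Total volume: dV/dt = Q_in − Q_out = 0.162600 m³/h, so V(t) = 7.575 + 0.162600 t and V(48.05) = 15.3879 m³.
No copper sulfate enters, so dm/dt = −Q_out · (m/V).
Separate: dm/m = −Q_out dt/V(t) ⇒ ln(m/m₀) = −(Q_out/(Q_in−Q_out)) ln(V/V₀).
m = m₀ (V₀/V)^(Q_out/(Q_in−Q_out)) = 7.053 × (7.575/15.3879)^(1.42866) = 2.56234 g.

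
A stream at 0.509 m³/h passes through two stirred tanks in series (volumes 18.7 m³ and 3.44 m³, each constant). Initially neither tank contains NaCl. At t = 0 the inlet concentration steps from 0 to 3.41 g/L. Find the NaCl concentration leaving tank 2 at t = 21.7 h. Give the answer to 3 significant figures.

1.13 g/L

Each tank obeys Vᵢ dCᵢ/dt = Q(Cᵢ₋₁ − Cᵢ), so τᵢ = Vᵢ/Q.
τ₁ = 18.7/0.509 = 36.739 h; τ₂ = 3.44/0.509 = 6.7583 h.
Tank 1: C₁ = C_in(1 − e^(−t/τ₁)). Tank 2 (τ₁ ≠ τ₂): C₂ = C_in[1 − (τ₁ e^(−t/τ₁) − τ₂ e^(−t/τ₂))/(τ₁ − τ₂)].
At t = 21.7: e^(−t/τ₁) = 0.55396, e^(−t/τ₂) = 0.040323.
C₂ = 3.41·[1 − (36.739·0.55396 − 6.7583·0.040323)/(29.980)] = 3.41·0.33025 = 1.1262 g/L.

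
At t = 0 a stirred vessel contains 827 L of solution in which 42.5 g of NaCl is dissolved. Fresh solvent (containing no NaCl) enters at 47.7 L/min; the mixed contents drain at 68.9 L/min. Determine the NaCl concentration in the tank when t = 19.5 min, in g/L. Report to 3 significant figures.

Let m(t) be the amount of NaCl. Volume: V(t) = V₀ + (Q_in − Q_out) t = 827 − 21.200 t; V(19.5) = 413.60 L.
Solute balance: dm/dt = 0 − Q_out C = −Q_out m/V(t).
Separate: dm/m = −Q_out dt/V(t) ⇒ ln(m/m₀) = −(Q_out/(Q_in−Q_out)) ln(V/V₀).
m = m₀ (V₀/V)^(Q_out/(Q_in−Q_out)) = 42.5 × (827/413.60)^(-3.2500) = 4.4708 g.
C = m/V = 4.4708/413.60 = 0.010809 g/L.

0.0108 g/L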